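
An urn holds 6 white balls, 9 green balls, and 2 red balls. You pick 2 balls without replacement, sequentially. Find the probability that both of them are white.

P = 6/17 × 5/16 = 30/272 = 15/136.

15/136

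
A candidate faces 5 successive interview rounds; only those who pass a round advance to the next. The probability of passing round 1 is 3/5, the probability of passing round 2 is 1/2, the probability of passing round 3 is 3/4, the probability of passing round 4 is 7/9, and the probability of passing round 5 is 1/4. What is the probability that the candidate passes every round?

Multiplying along the chain,
P = 3/5 × 1/2 × 3/4 × 7/9 × 1/4 = 63/1440 = 7/160.

7/160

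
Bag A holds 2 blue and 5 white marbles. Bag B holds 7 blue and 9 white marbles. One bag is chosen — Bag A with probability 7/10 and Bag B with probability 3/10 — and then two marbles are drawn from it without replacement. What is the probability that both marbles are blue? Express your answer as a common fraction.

103/1200

From Bag A: P(both blue) = (2/7)(1/6) = 1/21.
From Bag B: P(both blue) = (7/16)(6/15) = 7/40.
Total probability = (7/10)(1/21) + (3/10)(7/40) = 103/1200.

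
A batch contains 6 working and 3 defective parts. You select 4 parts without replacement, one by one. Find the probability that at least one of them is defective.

37/42

P(no defective) = 6/9 × 5/8 × 4/7 × 3/6 = 360/3024 = 5/42.
P(at least one) = 1 − 5/42 = 37/42.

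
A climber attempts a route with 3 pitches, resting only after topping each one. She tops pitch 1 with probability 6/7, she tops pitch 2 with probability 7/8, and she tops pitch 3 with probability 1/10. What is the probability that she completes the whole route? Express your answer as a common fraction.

3/40

Each stage is reached only if all earlier stages succeed, so
P = 6/7 × 7/8 × 1/10 = 42/560 = 3/40.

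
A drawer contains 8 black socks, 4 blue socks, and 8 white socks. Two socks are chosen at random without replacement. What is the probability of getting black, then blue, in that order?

Chain rule:
P = 8/20 × 4/19 = 32/380 = 8/95.

8/95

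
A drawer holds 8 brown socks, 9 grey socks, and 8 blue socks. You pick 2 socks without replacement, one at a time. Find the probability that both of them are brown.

7/75

P = 8/25 × 7/24 = 56/600 = 7/75.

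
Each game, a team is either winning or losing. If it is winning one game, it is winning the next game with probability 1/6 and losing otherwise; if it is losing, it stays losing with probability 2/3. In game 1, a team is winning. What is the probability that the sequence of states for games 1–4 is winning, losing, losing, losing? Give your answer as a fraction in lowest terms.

Game 1 is given. For each transition, use the conditional probability from the current state:
P(losing | winning) = 5/6; P(losing | losing) = 2/3; P(losing | losing) = 2/3.
P = 5/6 × 2/3 × 2/3 = 20/54 = 10/27.

10/27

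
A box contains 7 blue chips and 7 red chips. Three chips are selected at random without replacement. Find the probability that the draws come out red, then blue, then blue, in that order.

Each draw changes the counts, so multiply the conditional probabilities along the sequence:
P = 7/14 × 7/13 × 6/12 = 294/2184 = 7/52.

7/52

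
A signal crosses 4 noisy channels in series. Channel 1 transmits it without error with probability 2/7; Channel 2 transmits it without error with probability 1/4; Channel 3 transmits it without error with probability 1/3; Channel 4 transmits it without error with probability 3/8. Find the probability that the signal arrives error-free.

The events are sequential, so multiply the conditional probabilities:
P = 2/7 × 1/4 × 1/3 × 3/8 = 6/672 = 1/112.

1/112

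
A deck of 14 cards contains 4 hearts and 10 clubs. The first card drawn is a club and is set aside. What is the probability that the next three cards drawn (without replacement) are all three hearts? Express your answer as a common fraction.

With the first card removed, 4 hearts remain out of 13.
P = 4/13 × 3/12 × 2/11 = 24/1716 = 2/143.

2/143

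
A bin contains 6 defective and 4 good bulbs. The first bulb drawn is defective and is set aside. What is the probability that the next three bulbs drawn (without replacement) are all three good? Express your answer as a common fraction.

1/21

With the first bulb removed, 4 good remain out of 9.
P = 4/9 × 3/8 × 2/7 = 24/504 = 1/21.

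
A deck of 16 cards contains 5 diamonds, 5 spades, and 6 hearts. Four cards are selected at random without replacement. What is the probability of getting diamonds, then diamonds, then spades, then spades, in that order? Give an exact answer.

5/546

Each draw changes the counts, so multiply the conditional probabilities along the sequence:
P = 5/16 × 4/15 × 5/14 × 4/13 = 400/43680 = 5/546.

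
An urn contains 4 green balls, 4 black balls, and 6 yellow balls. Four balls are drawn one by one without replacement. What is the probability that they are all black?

1/1001

P(every draw is black) = 4/14 × 3/13 × 2/12 × 1/11 = 24/24024 = 1/1001.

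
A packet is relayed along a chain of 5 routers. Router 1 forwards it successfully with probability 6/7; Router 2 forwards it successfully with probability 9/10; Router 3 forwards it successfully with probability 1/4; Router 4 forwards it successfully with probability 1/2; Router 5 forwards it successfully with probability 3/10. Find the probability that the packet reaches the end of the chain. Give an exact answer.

Each stage is reached only if all earlier stages succeed, so
P = 6/7 × 9/10 × 1/4 × 1/2 × 3/10 = 162/5600 = 81/2800.

81/2800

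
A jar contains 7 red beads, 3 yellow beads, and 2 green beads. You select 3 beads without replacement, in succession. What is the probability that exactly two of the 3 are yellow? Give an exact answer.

One ordering (yellow drawn first) has probability 3/12 × 2/11 × 9/10 = 54/1320 = 9/220.
There are C(3,2) = 3 such orderings, each equally likely, so P = 3 × 9/220 = 27/220.

27/220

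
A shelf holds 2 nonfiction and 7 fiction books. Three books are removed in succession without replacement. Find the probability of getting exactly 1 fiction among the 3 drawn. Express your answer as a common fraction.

1/12

One ordering (fiction drawn first) has probability 7/9 × 2/8 × 1/7 = 14/504 = 1/36.
There are C(3,1) = 3 such orderings, each equally likely, so P = 3 × 1/36 = 1/12.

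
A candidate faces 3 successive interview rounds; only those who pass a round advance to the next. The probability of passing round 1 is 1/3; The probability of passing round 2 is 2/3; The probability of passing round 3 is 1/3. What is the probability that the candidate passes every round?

2/27

The events are sequential, so multiply the conditional probabilities:
P = 1/3 × 2/3 × 1/3 = 2/27.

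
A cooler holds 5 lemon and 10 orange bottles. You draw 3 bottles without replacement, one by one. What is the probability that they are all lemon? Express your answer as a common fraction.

2/91

P(every draw is lemon) = 5/15 × 4/14 × 3/13 = 60/2730 = 2/91.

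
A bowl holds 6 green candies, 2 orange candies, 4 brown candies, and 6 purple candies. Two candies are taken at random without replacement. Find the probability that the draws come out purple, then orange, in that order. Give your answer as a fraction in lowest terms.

2/51

Multiply the probability of each draw given the previous ones:
P = 6/18 × 2/17 = 12/306 = 2/51.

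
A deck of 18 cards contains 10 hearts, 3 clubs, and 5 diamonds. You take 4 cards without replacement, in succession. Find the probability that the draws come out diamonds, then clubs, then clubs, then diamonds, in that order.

Multiply the probability of each draw given the previous ones:
P = 5/18 × 3/17 × 2/16 × 4/15 = 120/73440 = 1/612.

1/612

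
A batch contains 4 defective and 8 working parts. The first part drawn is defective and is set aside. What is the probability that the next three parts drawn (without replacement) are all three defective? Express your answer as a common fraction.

After the first draw, 3 of the remaining 11 parts are defective.
P = 3/11 × 2/10 × 1/9 = 6/990 = 1/165.

1/165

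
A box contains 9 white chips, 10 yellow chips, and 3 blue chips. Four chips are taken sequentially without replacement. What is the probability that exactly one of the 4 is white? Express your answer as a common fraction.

234/665

One ordering (white drawn first) has probability 9/22 × 13/21 × 12/20 × 11/19 = 15444/175560 = 117/1330.
There are C(4,1) = 4 such orderings, each equally likely, so P = 4 × 117/1330 = 234/665.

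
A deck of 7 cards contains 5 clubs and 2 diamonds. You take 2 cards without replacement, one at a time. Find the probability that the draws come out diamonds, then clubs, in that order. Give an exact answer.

Each draw changes the counts, so multiply the conditional probabilities along the sequence:
P = 2/7 × 5/6 = 10/42 = 5/21.

5/21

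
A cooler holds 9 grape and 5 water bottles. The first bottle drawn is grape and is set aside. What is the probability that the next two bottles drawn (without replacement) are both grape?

With the first bottle removed, 8 grape remain out of 13.
P = 8/13 × 7/12 = 56/156 = 14/39.

14/39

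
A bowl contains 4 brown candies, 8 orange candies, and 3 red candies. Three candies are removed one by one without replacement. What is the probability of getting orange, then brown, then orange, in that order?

16/195

Each draw changes the counts, so multiply the conditional probabilities along the sequence:
P = 8/15 × 4/14 × 7/13 = 224/2730 = 16/195.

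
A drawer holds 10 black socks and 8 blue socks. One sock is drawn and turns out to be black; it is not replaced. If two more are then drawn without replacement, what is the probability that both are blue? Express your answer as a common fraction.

7/34

After the first draw, 8 of the remaining 17 socks are blue.
P = 8/17 × 7/16 = 56/272 = 7/34.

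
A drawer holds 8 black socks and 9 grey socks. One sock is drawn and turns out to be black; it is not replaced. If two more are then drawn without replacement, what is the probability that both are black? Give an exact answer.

After the first draw, 7 of the remaining 16 socks are black.
P = 7/16 × 6/15 = 42/240 = 7/40.

7/40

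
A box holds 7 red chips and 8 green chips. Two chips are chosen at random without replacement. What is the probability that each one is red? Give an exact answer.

P = 7/15 × 6/14 = 42/210 = 1/5.

1/5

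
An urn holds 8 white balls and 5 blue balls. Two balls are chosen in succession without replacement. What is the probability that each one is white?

14/39

P = 8/13 × 7/12 = 56/156 = 14/39.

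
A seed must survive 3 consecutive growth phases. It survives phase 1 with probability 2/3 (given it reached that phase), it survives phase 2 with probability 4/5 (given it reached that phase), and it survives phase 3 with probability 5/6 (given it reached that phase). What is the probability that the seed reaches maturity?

Multiplying along the chain,
P = 2/3 × 4/5 × 5/6 = 40/90 = 4/9.

4/9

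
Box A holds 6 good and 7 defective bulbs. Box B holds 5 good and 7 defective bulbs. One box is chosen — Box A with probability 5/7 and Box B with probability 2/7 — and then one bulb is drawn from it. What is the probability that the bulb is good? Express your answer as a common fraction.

35/78

From Box A: P(good) = 6/13.
From Box B: P(good) = 5/12.
Total probability = (5/7)(6/13) + (2/7)(5/12) = 35/78.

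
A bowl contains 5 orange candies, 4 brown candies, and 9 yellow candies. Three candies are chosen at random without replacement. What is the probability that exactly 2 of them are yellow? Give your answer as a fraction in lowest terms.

One ordering (yellow drawn first) has probability 9/18 × 8/17 × 9/16 = 648/4896 = 9/68.
There are C(3,2) = 3 such orderings, each equally likely, so P = 3 × 9/68 = 27/68.

27/68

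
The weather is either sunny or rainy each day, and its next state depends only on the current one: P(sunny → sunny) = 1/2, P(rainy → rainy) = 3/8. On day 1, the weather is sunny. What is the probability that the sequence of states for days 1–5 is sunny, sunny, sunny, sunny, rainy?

1/16

Day 1 is given. For each transition, use the conditional probability from the current state:
P(sunny | sunny) = 1/2; P(sunny | sunny) = 1/2; P(sunny | sunny) = 1/2; P(rainy | sunny) = 1/2.
P = 1/2 × 1/2 × 1/2 × 1/2 = 1/16.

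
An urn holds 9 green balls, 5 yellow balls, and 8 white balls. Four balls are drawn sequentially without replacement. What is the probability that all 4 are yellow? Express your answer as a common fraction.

1/1463

P(all yellow) = 5/22 × 4/21 × 3/20 × 2/19 = 120/175560 = 1/1463.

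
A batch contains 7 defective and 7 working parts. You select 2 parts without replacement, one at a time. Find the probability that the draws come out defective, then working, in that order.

7/26

Multiply the probability of each draw given the previous ones:
P = 7/14 × 7/13 = 49/182 = 7/26.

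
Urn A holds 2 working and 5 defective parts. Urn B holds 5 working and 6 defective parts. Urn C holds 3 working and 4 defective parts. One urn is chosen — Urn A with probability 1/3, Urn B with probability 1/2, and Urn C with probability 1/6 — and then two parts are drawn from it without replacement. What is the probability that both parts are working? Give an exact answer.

From Urn A: P(both working) = (2/7)(1/6) = 1/21.
From Urn B: P(both working) = (5/11)(4/10) = 2/11.
From Urn C: P(both working) = (3/7)(2/6) = 1/7.
Total probability = (1/3)(1/21) + (1/2)(2/11) + (1/6)(1/7) = 181/1386.

181/1386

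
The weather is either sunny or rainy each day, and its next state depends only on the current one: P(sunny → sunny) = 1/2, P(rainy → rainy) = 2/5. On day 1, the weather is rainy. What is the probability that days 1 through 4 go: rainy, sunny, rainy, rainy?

Day 1 is given. For each transition, use the conditional probability from the current state:
P(sunny | rainy) = 3/5; P(rainy | sunny) = 1/2; P(rainy | rainy) = 2/5.
P = 3/5 × 1/2 × 2/5 = 6/50 = 3/25.

3/25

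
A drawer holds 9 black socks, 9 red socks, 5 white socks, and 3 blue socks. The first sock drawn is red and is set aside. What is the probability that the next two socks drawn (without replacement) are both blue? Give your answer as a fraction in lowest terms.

1/100

With the first sock removed, 3 blue remain out of 25.
P = 3/25 × 2/24 = 6/600 = 1/100.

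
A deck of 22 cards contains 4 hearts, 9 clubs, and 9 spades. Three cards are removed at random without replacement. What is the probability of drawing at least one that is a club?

P(no clubs) = 13/22 × 12/21 × 11/20 = 1716/9240 = 13/70.
P(at least one) = 1 − 13/70 = 57/70.

57/70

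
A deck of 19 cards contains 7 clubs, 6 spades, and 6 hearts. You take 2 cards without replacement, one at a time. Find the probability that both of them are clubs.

P(all clubs) = 7/19 × 6/18 = 42/342 = 7/57.

7/57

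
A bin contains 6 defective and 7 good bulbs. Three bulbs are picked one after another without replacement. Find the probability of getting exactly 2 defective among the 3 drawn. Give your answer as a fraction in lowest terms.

105/286

One ordering (defective drawn first) has probability 6/13 × 5/12 × 7/11 = 210/1716 = 35/286.
There are C(3,2) = 3 such orderings, each equally likely, so P = 3 × 35/286 = 105/286.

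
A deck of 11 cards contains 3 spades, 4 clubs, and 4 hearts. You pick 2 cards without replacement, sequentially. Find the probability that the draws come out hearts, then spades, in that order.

Each draw changes the counts, so multiply the conditional probabilities along the sequence:
P = 4/11 × 3/10 = 12/110 = 6/55.

6/55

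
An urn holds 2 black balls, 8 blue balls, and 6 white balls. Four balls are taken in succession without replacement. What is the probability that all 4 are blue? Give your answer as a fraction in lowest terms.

1/26

P = 8/16 × 7/15 × 6/14 × 5/13 = 1680/43680 = 1/26.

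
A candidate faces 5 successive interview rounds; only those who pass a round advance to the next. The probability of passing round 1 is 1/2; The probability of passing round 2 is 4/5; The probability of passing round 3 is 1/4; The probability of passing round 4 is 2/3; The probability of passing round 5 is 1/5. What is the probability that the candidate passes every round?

Multiplying along the chain,
P = 1/2 × 4/5 × 1/4 × 2/3 × 1/5 = 8/600 = 1/75.

1/75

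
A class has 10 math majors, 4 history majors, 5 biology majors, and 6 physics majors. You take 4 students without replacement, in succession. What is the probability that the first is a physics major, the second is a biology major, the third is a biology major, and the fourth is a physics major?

1/506

Each draw changes the counts, so multiply the conditional probabilities along the sequence:
P = 6/25 × 5/24 × 4/23 × 5/22 = 600/303600 = 1/506.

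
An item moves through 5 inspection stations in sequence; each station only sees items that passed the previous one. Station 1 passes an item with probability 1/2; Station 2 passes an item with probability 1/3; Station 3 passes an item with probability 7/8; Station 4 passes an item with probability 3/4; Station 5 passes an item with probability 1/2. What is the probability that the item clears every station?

7/128

The events are sequential, so multiply the conditional probabilities:
P = 1/2 × 1/3 × 7/8 × 3/4 × 1/2 = 21/384 = 7/128.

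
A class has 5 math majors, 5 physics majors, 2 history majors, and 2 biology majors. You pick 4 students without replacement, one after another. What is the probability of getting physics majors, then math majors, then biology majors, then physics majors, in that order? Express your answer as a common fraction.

25/3003

Each draw changes the counts, so multiply the conditional probabilities along the sequence:
P = 5/14 × 5/13 × 2/12 × 4/11 = 200/24024 = 25/3003.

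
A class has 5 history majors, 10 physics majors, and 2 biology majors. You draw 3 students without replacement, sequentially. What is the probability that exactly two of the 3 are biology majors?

3/136

One ordering (biology majors drawn first) has probability 2/17 × 1/16 × 15/15 = 30/4080 = 1/136.
There are C(3,2) = 3 such orderings, each equally likely, so P = 3 × 1/136 = 3/136.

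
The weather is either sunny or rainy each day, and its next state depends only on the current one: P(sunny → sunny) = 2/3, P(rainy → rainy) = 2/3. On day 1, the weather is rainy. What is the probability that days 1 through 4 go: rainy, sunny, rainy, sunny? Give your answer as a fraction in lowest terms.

Day 1 is given. For each transition, use the conditional probability from the current state:
P(sunny | rainy) = 1/3; P(rainy | sunny) = 1/3; P(sunny | rainy) = 1/3.
P = 1/3 × 1/3 × 1/3 = 1/27.

1/27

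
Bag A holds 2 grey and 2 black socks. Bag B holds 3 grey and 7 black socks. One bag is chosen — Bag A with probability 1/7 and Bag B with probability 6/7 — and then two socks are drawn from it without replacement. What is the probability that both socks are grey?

From Bag A: P(both grey) = (2/4)(1/3) = 1/6.
From Bag B: P(both grey) = (3/10)(2/9) = 1/15.
Total probability = (1/7)(1/6) + (6/7)(1/15) = 17/210.

17/210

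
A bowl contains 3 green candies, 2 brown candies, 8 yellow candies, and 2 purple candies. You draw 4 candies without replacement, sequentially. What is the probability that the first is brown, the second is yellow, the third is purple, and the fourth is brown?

Each draw changes the counts, so multiply the conditional probabilities along the sequence:
P = 2/15 × 8/14 × 2/13 × 1/12 = 32/32760 = 4/4095.

4/4095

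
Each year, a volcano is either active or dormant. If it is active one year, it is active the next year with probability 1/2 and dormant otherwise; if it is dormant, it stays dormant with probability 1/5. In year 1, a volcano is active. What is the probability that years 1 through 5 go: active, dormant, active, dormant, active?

Year 1 is given. For each transition, use the conditional probability from the current state:
P(dormant | active) = 1/2; P(active | dormant) = 4/5; P(dormant | active) = 1/2; P(active | dormant) = 4/5.
P = 1/2 × 4/5 × 1/2 × 4/5 = 16/100 = 4/25.

4/25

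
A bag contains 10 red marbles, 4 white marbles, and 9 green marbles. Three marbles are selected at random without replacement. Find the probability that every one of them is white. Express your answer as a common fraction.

P(every draw is white) = 4/23 × 3/22 × 2/21 = 24/10626 = 4/1771.

4/1771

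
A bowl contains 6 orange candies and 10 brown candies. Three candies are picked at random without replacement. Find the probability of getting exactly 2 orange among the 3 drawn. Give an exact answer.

15/56

One ordering (orange drawn first) has probability 6/16 × 5/15 × 10/14 = 300/3360 = 5/56.
There are C(3,2) = 3 such orderings, each equally likely, so P = 3 × 5/56 = 15/56.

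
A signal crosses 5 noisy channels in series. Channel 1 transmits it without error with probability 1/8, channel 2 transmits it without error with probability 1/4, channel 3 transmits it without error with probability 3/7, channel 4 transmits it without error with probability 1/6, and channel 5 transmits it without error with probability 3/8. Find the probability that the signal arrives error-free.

Each stage is reached only if all earlier stages succeed, so
P = 1/8 × 1/4 × 3/7 × 1/6 × 3/8 = 9/10752 = 3/3584.

3/3584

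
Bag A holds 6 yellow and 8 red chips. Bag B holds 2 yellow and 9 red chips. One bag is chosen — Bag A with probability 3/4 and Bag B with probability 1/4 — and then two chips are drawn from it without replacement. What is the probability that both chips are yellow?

1283/10010

From Bag A: P(both yellow) = (6/14)(5/13) = 15/91.
From Bag B: P(both yellow) = (2/11)(1/10) = 1/55.
Total probability = (3/4)(15/91) + (1/4)(1/55) = 1283/10010.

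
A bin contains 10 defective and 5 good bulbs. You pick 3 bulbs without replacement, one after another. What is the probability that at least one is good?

P(no good) = 10/15 × 9/14 × 8/13 = 720/2730 = 24/91.
P(at least one) = 1 − 24/91 = 67/91.

67/91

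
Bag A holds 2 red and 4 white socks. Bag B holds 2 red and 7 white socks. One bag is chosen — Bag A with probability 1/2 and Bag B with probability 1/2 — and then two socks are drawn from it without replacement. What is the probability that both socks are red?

From Bag A: P(both red) = (2/6)(1/5) = 1/15.
From Bag B: P(both red) = (2/9)(1/8) = 1/36.
Total probability = (1/2)(1/15) + (1/2)(1/36) = 17/360.

17/360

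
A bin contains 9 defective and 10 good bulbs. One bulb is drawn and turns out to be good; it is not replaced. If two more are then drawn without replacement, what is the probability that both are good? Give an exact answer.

After the first draw, 9 of the remaining 18 bulbs are good.
P = 9/18 × 8/17 = 72/306 = 4/17.

4/17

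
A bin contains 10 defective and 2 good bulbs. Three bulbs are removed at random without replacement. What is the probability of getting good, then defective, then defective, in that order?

Multiply the probability of each draw given the previous ones:
P = 2/12 × 10/11 × 9/10 = 180/1320 = 3/22.

3/22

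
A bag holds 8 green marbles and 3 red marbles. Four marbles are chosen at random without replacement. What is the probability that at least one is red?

P(no red) = 8/11 × 7/10 × 6/9 × 5/8 = 1680/7920 = 7/33.
P(at least one) = 1 − 7/33 = 26/33.

26/33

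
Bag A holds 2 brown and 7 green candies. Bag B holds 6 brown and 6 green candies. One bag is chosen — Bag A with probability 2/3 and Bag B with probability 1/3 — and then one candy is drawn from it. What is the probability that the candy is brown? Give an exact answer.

17/54

From Bag A: P(brown) = 2/9.
From Bag B: P(brown) = 6/12.
Total probability = (2/3)(2/9) + (1/3)(6/12) = 17/54.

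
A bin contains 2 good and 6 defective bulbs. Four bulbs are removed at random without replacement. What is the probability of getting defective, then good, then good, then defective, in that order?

1/28

Chain rule:
P = 6/8 × 2/7 × 1/6 × 5/5 = 60/1680 = 1/28.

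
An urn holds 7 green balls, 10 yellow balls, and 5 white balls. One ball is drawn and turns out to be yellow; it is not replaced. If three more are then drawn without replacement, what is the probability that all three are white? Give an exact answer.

1/133

After the first draw, 5 of the remaining 21 balls are white.
P = 5/21 × 4/20 × 3/19 = 60/7980 = 1/133.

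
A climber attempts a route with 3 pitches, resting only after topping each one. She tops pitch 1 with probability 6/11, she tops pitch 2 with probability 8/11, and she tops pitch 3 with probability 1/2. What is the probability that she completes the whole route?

24/121

The events are sequential, so multiply the conditional probabilities:
P = 6/11 × 8/11 × 1/2 = 48/242 = 24/121.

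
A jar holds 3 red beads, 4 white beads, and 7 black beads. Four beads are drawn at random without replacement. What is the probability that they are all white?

1/1001

P = 4/14 × 3/13 × 2/12 × 1/11 = 24/24024 = 1/1001.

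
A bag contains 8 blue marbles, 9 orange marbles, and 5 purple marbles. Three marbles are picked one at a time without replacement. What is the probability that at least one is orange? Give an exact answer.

P(no orange) = 13/22 × 12/21 × 11/20 = 1716/9240 = 13/70.
P(at least one) = 1 − 13/70 = 57/70.

57/70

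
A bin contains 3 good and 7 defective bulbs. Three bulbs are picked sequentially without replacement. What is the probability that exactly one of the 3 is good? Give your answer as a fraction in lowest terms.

21/40

One ordering (good drawn first) has probability 3/10 × 7/9 × 6/8 = 126/720 = 7/40.
There are C(3,1) = 3 such orderings, each equally likely, so P = 3 × 7/40 = 21/40.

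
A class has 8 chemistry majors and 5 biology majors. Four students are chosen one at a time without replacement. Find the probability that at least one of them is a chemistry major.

P(no chemistry majors) = 5/13 × 4/12 × 3/11 × 2/10 = 120/17160 = 1/143.
P(at least one) = 1 − 1/143 = 142/143.

142/143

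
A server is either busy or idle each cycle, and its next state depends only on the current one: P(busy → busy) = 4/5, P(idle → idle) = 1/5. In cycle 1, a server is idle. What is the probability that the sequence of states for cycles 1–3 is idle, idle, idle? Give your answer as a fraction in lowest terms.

Cycle 1 is given. For each transition, use the conditional probability from the current state:
P(idle | idle) = 1/5; P(idle | idle) = 1/5.
P = 1/5 × 1/5 = 1/25.

1/25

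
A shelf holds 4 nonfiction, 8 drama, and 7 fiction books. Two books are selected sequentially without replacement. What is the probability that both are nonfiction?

2/57

P = 4/19 × 3/18 = 12/342 = 2/57.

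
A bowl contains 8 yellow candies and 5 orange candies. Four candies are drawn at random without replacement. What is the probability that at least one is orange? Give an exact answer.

P(no orange) = 8/13 × 7/12 × 6/11 × 5/10 = 1680/17160 = 14/143.
P(at least one) = 1 − 14/143 = 129/143.

129/143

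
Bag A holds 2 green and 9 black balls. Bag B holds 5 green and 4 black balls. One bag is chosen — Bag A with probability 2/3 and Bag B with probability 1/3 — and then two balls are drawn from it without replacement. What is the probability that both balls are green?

311/2970

From Bag A: P(both green) = (2/11)(1/10) = 1/55.
From Bag B: P(both green) = (5/9)(4/8) = 5/18.
Total probability = (2/3)(1/55) + (1/3)(5/18) = 311/2970.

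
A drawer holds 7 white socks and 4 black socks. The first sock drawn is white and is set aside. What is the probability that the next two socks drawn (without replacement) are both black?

2/15

After the first draw, 4 of the remaining 10 socks are black.
P = 4/10 × 3/9 = 12/90 = 2/15.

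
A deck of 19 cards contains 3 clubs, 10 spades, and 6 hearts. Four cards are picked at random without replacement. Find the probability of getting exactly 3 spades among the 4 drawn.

One ordering (spades drawn first) has probability 10/19 × 9/18 × 8/17 × 9/16 = 6480/93024 = 45/646.
There are C(4,3) = 4 such orderings, each equally likely, so P = 4 × 45/646 = 90/323.

90/323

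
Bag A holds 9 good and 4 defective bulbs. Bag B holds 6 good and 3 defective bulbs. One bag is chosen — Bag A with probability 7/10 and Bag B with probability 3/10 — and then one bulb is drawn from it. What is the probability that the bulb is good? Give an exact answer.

89/130

From Bag A: P(good) = 9/13.
From Bag B: P(good) = 6/9.
Total probability = (7/10)(9/13) + (3/10)(6/9) = 89/130.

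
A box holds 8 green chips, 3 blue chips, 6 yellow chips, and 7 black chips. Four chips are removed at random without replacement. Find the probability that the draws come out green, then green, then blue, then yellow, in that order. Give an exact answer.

1/253

Each draw changes the counts, so multiply the conditional probabilities along the sequence:
P = 8/24 × 7/23 × 3/22 × 6/21 = 1008/255024 = 1/253.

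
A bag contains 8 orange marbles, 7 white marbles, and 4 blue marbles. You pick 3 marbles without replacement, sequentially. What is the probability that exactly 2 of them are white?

84/323

One ordering (white drawn first) has probability 7/19 × 6/18 × 12/17 = 504/5814 = 28/323.
There are C(3,2) = 3 such orderings, each equally likely, so P = 3 × 28/323 = 84/323.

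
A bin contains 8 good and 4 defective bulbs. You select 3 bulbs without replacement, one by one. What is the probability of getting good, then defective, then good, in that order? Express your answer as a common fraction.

28/165

Chain rule:
P = 8/12 × 4/11 × 7/10 = 224/1320 = 28/165.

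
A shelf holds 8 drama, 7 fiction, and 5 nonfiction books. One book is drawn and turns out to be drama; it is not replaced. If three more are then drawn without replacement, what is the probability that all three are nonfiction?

10/969

After the first draw, 5 of the remaining 19 books are nonfiction.
P = 5/19 × 4/18 × 3/17 = 60/5814 = 10/969.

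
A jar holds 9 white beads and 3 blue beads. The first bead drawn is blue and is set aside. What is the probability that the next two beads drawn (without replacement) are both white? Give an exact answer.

With the first bead removed, 9 white remain out of 11.
P = 9/11 × 8/10 = 72/110 = 36/55.

36/55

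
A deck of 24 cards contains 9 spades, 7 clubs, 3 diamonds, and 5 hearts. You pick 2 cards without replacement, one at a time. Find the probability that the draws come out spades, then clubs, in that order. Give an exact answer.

Chain rule:
P = 9/24 × 7/23 = 63/552 = 21/184.

21/184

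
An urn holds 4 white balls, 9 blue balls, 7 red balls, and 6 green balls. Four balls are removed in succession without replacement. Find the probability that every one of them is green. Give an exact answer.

P(all green) = 6/26 × 5/25 × 4/24 × 3/23 = 360/358800 = 3/2990.

3/2990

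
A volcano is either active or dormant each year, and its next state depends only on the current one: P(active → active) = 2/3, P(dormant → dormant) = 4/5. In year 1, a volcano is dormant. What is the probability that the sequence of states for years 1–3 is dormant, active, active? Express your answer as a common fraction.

Year 1 is given. For each transition, use the conditional probability from the current state:
P(active | dormant) = 1/5; P(active | active) = 2/3.
P = 1/5 × 2/3 = 2/15.

2/15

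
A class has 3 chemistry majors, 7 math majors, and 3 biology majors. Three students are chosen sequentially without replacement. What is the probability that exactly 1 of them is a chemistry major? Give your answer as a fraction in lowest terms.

One ordering (a chemistry major drawn first) has probability 3/13 × 10/12 × 9/11 = 270/1716 = 45/286.
There are C(3,1) = 3 such orderings, each equally likely, so P = 3 × 45/286 = 135/286.

135/286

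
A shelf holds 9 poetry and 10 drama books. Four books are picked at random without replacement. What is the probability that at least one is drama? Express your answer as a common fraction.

P(no drama) = 9/19 × 8/18 × 7/17 × 6/16 = 3024/93024 = 21/646.
P(at least one) = 1 − 21/646 = 625/646.

625/646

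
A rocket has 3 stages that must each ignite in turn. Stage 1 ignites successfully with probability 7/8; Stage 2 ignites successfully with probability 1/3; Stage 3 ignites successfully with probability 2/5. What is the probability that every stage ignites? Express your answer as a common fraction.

7/60

Multiplying along the chain,
P = 7/8 × 1/3 × 2/5 = 14/120 = 7/60.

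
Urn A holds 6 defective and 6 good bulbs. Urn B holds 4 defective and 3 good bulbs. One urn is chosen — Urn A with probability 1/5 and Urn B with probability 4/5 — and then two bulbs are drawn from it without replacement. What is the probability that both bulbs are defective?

From Urn A: P(both defective) = (6/12)(5/11) = 5/22.
From Urn B: P(both defective) = (4/7)(3/6) = 2/7.
Total probability = (1/5)(5/22) + (4/5)(2/7) = 211/770.

211/770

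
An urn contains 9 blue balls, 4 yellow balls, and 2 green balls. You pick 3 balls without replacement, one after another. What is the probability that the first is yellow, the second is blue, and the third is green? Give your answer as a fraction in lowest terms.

Each draw changes the counts, so multiply the conditional probabilities along the sequence:
P = 4/15 × 9/14 × 2/13 = 72/2730 = 12/455.

12/455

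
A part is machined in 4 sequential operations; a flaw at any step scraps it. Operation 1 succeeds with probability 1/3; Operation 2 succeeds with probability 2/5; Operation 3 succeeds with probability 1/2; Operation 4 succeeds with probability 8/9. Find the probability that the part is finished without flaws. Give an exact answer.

Multiplying along the chain,
P = 1/3 × 2/5 × 1/2 × 8/9 = 16/270 = 8/135.

8/135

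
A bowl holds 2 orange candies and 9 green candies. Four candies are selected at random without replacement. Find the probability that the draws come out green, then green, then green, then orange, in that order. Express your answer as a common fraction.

7/55

Each draw changes the counts, so multiply the conditional probabilities along the sequence:
P = 9/11 × 8/10 × 7/9 × 2/8 = 1008/7920 = 7/55.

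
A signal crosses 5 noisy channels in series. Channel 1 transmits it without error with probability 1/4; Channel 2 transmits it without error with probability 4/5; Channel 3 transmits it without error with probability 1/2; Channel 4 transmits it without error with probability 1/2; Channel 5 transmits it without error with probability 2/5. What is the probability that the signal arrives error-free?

The events are sequential, so multiply the conditional probabilities:
P = 1/4 × 4/5 × 1/2 × 1/2 × 2/5 = 8/400 = 1/50.

1/50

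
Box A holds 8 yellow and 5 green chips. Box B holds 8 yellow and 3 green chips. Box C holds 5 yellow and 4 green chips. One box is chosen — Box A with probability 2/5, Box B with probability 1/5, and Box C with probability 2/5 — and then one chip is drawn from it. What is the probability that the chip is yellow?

790/1287

From Box A: P(yellow) = 8/13.
From Box B: P(yellow) = 8/11.
From Box C: P(yellow) = 5/9.
Total probability = (2/5)(8/13) + (1/5)(8/11) + (2/5)(5/9) = 790/1287.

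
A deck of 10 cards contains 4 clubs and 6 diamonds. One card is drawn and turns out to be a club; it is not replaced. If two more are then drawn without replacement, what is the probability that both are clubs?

1/12

After the first draw, 3 of the remaining 9 cards are clubs.
P = 3/9 × 2/8 = 6/72 = 1/12.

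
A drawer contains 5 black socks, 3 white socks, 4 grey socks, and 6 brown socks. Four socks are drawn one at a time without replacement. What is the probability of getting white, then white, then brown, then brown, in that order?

1/408

Multiply the probability of each draw given the previous ones:
P = 3/18 × 2/17 × 6/16 × 5/15 = 180/73440 = 1/408.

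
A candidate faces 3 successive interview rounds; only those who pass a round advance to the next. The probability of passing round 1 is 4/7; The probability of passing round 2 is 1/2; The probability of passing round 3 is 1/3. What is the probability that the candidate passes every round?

2/21

Each stage is reached only if all earlier stages succeed, so
P = 4/7 × 1/2 × 1/3 = 4/42 = 2/21.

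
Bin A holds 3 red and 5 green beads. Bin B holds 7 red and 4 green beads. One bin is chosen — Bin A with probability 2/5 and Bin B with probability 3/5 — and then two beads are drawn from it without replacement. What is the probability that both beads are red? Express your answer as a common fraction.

From Bin A: P(both red) = (3/8)(2/7) = 3/28.
From Bin B: P(both red) = (7/11)(6/10) = 21/55.
Total probability = (2/5)(3/28) + (3/5)(21/55) = 1047/3850.

1047/3850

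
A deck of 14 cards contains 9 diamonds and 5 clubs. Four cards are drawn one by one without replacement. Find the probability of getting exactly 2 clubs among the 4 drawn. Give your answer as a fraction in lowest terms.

360/1001

One ordering (clubs drawn first) has probability 5/14 × 4/13 × 9/12 × 8/11 = 1440/24024 = 60/1001.
There are C(4,2) = 6 such orderings, each equally likely, so P = 6 × 60/1001 = 360/1001.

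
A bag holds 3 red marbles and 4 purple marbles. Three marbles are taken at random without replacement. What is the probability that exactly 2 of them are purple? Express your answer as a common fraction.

One ordering (purple drawn first) has probability 4/7 × 3/6 × 3/5 = 36/210 = 6/35.
There are C(3,2) = 3 such orderings, each equally likely, so P = 3 × 6/35 = 18/35.

18/35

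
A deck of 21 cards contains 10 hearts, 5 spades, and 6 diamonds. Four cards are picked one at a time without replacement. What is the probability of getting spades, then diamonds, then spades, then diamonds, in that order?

Each draw changes the counts, so multiply the conditional probabilities along the sequence:
P = 5/21 × 6/20 × 4/19 × 5/18 = 600/143640 = 5/1197.

5/1197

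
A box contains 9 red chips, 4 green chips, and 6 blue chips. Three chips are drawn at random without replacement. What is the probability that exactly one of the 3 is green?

One ordering (green drawn first) has probability 4/19 × 15/18 × 14/17 = 840/5814 = 140/969.
There are C(3,1) = 3 such orderings, each equally likely, so P = 3 × 140/969 = 140/323.

140/323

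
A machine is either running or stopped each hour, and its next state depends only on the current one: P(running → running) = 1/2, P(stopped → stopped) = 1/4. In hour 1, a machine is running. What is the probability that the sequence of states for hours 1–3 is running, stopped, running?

3/8

Hour 1 is given. For each transition, use the conditional probability from the current state:
P(stopped | running) = 1/2; P(running | stopped) = 3/4.
P = 1/2 × 3/4 = 3/8.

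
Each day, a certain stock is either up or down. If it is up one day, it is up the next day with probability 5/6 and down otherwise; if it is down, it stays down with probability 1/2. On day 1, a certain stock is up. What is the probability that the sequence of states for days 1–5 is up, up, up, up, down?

Day 1 is given. For each transition, use the conditional probability from the current state:
P(up | up) = 5/6; P(up | up) = 5/6; P(up | up) = 5/6; P(down | up) = 1/6.
P = 5/6 × 5/6 × 5/6 × 1/6 = 125/1296.

125/1296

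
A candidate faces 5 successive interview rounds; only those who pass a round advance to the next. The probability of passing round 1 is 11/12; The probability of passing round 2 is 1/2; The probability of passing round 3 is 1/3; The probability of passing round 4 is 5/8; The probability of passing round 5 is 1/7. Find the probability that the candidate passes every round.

55/4032

Each stage is reached only if all earlier stages succeed, so
P = 11/12 × 1/2 × 1/3 × 5/8 × 1/7 = 55/4032.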